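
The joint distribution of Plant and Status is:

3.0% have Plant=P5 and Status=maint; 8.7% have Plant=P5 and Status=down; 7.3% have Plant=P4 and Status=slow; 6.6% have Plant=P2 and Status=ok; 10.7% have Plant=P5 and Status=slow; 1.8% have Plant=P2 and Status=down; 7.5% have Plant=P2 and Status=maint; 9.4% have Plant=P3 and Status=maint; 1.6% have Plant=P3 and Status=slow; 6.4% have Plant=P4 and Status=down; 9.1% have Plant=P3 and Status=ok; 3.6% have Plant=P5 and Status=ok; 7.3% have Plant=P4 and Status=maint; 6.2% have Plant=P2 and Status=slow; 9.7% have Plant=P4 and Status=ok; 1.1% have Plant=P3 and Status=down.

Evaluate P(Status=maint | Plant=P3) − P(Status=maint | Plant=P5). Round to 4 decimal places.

P(Plant=P3) = 0.091 + 0.016 + 0.011 + 0.094 = 0.212; P(Status=maint | Plant=P3) = 0.094/0.212 = 0.44340.
P(Plant=P5) = 0.036 + 0.107 + 0.087 + 0.030 = 0.260; P(Status=maint | Plant=P5) = 0.030/0.260 = 0.11538.
Difference = 0.3280.

0.3280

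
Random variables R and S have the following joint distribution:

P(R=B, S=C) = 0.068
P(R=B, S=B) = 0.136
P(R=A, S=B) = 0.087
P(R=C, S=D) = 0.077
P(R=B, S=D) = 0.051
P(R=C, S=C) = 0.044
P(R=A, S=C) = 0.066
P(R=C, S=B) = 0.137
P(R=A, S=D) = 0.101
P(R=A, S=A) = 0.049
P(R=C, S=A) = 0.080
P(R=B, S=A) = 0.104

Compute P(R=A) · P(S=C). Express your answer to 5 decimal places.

0.05393

P(R=A) = 0.049 + 0.087 + 0.066 + 0.101 = 0.303.
P(S=C) = 0.066 + 0.068 + 0.044 = 0.178.
Product: 0.303 × 0.178 = 0.05393.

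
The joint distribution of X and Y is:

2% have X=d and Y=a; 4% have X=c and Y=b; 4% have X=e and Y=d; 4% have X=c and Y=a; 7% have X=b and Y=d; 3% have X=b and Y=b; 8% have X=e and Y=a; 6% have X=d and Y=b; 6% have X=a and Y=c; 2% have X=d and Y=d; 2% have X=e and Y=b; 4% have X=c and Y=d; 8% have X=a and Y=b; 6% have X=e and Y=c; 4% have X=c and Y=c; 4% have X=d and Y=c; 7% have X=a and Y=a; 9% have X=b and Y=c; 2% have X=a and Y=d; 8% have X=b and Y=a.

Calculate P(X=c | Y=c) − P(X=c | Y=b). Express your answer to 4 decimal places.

P(Y=c) = 0.06 + 0.09 + 0.04 + 0.04 + 0.06 = 0.29; P(X=c | Y=c) = 0.04/0.29 = 0.13793.
P(Y=b) = 0.08 + 0.03 + 0.04 + 0.06 + 0.02 = 0.23; P(X=c | Y=b) = 0.04/0.23 = 0.17391.
Difference = -0.0360.

-0.0360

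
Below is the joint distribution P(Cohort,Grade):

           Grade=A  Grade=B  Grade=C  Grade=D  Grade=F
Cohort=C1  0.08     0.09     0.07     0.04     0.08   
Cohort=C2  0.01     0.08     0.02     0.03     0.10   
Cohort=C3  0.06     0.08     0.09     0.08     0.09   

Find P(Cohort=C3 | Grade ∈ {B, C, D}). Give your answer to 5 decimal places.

P(Grade=B) = 0.09 + 0.08 + 0.08 = 0.25.
P(Grade=C) = 0.07 + 0.02 + 0.09 = 0.18.
P(Grade=D) = 0.04 + 0.03 + 0.08 = 0.15.
P(Grade ∈ {B, C, D}) = 0.25 + 0.18 + 0.15 = 0.58; P(Cohort=C3, Grade ∈ {B, C, D}) = 0.08 + 0.09 + 0.08 = 0.25.
P(Cohort=C3 | Grade ∈ {B, C, D}) = 0.25/0.58 = 0.43103.

0.43103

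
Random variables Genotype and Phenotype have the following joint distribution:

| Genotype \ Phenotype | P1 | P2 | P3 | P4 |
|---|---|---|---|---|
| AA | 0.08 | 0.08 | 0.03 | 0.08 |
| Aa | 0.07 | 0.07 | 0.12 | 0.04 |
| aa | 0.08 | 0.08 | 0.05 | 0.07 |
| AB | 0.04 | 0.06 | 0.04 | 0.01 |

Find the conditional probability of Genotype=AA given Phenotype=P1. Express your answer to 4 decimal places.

P(Phenotype=P1) = 0.08 + 0.07 + 0.08 + 0.04 = 0.27.
P(Genotype=AA | Phenotype=P1) = 0.08/0.27 = 0.2963.

0.2963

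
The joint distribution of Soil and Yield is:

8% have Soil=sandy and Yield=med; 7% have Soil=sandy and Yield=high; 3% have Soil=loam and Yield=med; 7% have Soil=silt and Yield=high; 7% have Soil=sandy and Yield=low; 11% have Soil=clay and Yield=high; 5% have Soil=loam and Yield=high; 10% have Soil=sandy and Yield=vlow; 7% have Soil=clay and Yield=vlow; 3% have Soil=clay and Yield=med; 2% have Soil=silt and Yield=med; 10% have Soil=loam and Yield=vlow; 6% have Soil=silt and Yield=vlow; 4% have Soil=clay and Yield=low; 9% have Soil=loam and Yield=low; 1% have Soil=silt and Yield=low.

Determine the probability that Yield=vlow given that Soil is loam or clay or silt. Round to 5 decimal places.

P(Soil=loam) = 0.10 + 0.09 + 0.03 + 0.05 = 0.27.
P(Soil=clay) = 0.07 + 0.04 + 0.03 + 0.11 = 0.25.
P(Soil=silt) = 0.06 + 0.01 + 0.02 + 0.07 = 0.16.
P(Soil ∈ {loam, clay, silt}) = 0.27 + 0.25 + 0.16 = 0.68; P(Yield=vlow, Soil ∈ {loam, clay, silt}) = 0.10 + 0.07 + 0.06 = 0.23.
P(Yield=vlow | Soil ∈ {loam, clay, silt}) = 0.23/0.68 = 0.33824.

0.33824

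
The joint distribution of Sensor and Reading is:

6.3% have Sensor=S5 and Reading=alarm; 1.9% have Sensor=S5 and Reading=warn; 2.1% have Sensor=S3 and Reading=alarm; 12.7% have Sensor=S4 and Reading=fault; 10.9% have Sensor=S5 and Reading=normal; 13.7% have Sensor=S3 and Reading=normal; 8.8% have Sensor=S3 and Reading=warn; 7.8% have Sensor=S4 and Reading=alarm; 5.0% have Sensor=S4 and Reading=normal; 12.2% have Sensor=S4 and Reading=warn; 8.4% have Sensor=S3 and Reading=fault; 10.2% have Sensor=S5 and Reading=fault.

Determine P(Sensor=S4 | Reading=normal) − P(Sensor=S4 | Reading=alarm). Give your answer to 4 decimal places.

P(Reading=normal) = 0.137 + 0.050 + 0.109 = 0.296; P(Sensor=S4 | Reading=normal) = 0.050/0.296 = 0.16892.
P(Reading=alarm) = 0.021 + 0.078 + 0.063 = 0.162; P(Sensor=S4 | Reading=alarm) = 0.078/0.162 = 0.48148.
Difference = -0.3126.

-0.3126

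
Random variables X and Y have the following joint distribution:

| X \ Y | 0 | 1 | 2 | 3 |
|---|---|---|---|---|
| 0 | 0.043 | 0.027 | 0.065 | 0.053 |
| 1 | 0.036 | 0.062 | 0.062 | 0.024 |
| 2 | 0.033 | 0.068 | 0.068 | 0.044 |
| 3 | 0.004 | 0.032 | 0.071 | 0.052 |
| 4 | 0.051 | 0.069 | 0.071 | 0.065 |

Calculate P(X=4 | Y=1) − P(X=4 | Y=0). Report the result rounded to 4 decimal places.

-0.0379

P(Y=1) = 0.027 + 0.062 + 0.068 + 0.032 + 0.069 = 0.258; P(X=4 | Y=1) = 0.069/0.258 = 0.26744.
P(Y=0) = 0.043 + 0.036 + 0.033 + 0.004 + 0.051 = 0.167; P(X=4 | Y=0) = 0.051/0.167 = 0.30539.
Difference = -0.0379.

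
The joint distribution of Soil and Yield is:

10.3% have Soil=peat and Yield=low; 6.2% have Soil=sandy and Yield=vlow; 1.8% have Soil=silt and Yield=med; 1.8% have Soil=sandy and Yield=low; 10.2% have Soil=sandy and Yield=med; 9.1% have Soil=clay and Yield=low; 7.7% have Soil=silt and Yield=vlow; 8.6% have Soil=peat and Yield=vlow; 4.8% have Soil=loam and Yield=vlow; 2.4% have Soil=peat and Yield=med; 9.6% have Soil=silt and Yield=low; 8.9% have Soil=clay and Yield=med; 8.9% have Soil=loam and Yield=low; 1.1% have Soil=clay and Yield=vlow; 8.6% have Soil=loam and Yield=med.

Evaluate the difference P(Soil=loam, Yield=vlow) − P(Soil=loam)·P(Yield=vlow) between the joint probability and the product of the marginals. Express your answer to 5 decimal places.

P(Soil=loam) = 0.048 + 0.089 + 0.086 = 0.223.
P(Yield=vlow) = 0.062 + 0.048 + 0.011 + 0.077 + 0.086 = 0.284.
P(Soil=loam, Yield=vlow) − P(Soil=loam)P(Yield=vlow) = 0.048 − 0.223×0.284 = -0.01533.

-0.01533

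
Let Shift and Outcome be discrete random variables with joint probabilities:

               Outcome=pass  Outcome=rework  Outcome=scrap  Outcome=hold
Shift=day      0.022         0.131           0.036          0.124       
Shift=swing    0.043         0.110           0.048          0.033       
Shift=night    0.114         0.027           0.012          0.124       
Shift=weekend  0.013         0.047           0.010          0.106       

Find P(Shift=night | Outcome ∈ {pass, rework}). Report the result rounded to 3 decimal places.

P(Outcome=pass) = 0.022 + 0.043 + 0.114 + 0.013 = 0.192.
P(Outcome=rework) = 0.131 + 0.110 + 0.027 + 0.047 = 0.315.
P(Outcome ∈ {pass, rework}) = 0.192 + 0.315 = 0.507; P(Shift=night, Outcome ∈ {pass, rework}) = 0.114 + 0.027 = 0.141.
P(Shift=night | Outcome ∈ {pass, rework}) = 0.141/0.507 = 0.278.

0.278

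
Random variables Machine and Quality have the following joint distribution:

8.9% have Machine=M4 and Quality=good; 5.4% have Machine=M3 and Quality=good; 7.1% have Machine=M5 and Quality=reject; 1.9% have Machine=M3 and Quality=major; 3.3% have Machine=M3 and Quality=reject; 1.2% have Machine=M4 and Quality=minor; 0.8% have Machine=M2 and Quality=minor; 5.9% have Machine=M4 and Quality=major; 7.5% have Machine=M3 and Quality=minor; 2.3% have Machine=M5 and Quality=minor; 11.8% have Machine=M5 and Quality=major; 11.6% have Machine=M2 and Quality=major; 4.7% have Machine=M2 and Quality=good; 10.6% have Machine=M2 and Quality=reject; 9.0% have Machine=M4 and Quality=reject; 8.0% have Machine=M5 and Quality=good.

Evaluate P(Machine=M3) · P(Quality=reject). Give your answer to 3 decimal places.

0.054

P(Machine=M3) = 0.054 + 0.075 + 0.019 + 0.033 = 0.181.
P(Quality=reject) = 0.106 + 0.033 + 0.090 + 0.071 = 0.300.
Product: 0.181 × 0.300 = 0.054.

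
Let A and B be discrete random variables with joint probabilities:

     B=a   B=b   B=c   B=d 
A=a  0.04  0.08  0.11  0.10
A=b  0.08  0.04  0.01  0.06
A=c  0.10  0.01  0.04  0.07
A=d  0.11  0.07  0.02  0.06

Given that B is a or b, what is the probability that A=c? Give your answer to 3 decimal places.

0.208

P(B=a) = 0.04 + 0.08 + 0.10 + 0.11 = 0.33.
P(B=b) = 0.08 + 0.04 + 0.01 + 0.07 = 0.20.
P(B ∈ {a, b}) = 0.33 + 0.20 = 0.53; P(A=c, B ∈ {a, b}) = 0.10 + 0.01 = 0.11.
P(A=c | B ∈ {a, b}) = 0.11/0.53 = 0.208.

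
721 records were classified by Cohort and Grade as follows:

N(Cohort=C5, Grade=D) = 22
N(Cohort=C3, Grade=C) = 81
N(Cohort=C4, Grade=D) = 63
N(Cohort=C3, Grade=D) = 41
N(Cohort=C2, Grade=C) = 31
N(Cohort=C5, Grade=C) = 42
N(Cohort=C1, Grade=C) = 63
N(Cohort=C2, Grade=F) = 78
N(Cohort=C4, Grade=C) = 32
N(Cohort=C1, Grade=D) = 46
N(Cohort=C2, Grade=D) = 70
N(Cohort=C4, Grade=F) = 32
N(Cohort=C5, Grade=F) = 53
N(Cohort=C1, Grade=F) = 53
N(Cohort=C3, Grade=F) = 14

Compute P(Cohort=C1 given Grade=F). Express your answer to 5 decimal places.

0.23043

Total with Grade=F: 53 + 78 + 14 + 32 + 53 = 230.
P(Cohort=C1 | Grade=F) = 53/230 = 0.23043.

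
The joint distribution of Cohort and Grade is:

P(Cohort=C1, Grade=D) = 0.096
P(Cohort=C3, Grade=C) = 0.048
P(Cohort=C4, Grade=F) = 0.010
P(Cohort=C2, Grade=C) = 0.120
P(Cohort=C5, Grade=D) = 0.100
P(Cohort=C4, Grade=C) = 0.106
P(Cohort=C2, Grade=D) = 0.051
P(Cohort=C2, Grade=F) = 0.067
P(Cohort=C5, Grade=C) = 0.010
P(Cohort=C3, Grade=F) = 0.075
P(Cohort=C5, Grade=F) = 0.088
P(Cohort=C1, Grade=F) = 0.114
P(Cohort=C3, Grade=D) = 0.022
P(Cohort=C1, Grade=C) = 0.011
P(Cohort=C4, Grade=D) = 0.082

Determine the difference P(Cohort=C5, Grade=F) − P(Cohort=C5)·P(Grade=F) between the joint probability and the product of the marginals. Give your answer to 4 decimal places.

0.0179

P(Cohort=C5) = 0.010 + 0.100 + 0.088 = 0.198.
P(Grade=F) = 0.114 + 0.067 + 0.075 + 0.010 + 0.088 = 0.354.
P(Cohort=C5, Grade=F) − P(Cohort=C5)P(Grade=F) = 0.088 − 0.198×0.354 = 0.0179.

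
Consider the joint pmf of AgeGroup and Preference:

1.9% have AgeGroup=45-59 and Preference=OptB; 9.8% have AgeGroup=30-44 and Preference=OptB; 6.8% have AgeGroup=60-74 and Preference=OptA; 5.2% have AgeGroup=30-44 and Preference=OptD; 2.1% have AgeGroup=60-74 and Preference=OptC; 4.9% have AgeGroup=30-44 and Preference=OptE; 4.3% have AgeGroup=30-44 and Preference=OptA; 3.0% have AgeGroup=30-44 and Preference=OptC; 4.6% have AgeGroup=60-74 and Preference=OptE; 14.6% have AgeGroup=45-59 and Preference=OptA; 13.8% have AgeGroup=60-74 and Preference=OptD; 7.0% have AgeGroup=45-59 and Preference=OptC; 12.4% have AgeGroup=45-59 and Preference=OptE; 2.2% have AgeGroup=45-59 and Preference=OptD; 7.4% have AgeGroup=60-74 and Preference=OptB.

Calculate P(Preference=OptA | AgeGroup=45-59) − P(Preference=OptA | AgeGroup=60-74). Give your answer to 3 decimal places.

P(AgeGroup=45-59) = 0.146 + 0.019 + 0.070 + 0.022 + 0.124 = 0.381; P(Preference=OptA | AgeGroup=45-59) = 0.146/0.381 = 0.3832.
P(AgeGroup=60-74) = 0.068 + 0.074 + 0.021 + 0.138 + 0.046 = 0.347; P(Preference=OptA | AgeGroup=60-74) = 0.068/0.347 = 0.1960.
Difference = 0.187.

0.187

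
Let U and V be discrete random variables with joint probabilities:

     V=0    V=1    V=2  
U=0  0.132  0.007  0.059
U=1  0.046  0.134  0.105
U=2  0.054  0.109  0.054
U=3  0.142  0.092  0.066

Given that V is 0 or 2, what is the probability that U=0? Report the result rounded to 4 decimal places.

P(V=0) = 0.132 + 0.046 + 0.054 + 0.142 = 0.374.
P(V=2) = 0.059 + 0.105 + 0.054 + 0.066 = 0.284.
P(V ∈ {0, 2}) = 0.374 + 0.284 = 0.658; P(U=0, V ∈ {0, 2}) = 0.132 + 0.059 = 0.191.
P(U=0 | V ∈ {0, 2}) = 0.191/0.658 = 0.2903.

0.2903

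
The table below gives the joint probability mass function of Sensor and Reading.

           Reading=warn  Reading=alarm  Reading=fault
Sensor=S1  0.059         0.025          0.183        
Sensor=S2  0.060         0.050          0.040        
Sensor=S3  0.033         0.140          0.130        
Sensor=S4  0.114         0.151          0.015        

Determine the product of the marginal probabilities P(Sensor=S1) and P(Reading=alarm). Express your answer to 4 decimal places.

P(Sensor=S1) = 0.059 + 0.025 + 0.183 = 0.267.
P(Reading=alarm) = 0.025 + 0.050 + 0.140 + 0.151 = 0.366.
Product: 0.267 × 0.366 = 0.0977.

0.0977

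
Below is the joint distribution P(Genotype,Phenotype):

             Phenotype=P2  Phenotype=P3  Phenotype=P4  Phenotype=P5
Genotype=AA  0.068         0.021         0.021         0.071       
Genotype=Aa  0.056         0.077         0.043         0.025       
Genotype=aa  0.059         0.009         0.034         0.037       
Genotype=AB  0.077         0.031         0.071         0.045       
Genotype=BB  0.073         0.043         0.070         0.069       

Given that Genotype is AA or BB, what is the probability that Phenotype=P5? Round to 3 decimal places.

P(Genotype=AA) = 0.068 + 0.021 + 0.021 + 0.071 = 0.181.
P(Genotype=BB) = 0.073 + 0.043 + 0.070 + 0.069 = 0.255.
P(Genotype ∈ {AA, BB}) = 0.181 + 0.255 = 0.436; P(Phenotype=P5, Genotype ∈ {AA, BB}) = 0.071 + 0.069 = 0.140.
P(Phenotype=P5 | Genotype ∈ {AA, BB}) = 0.140/0.436 = 0.321.

0.321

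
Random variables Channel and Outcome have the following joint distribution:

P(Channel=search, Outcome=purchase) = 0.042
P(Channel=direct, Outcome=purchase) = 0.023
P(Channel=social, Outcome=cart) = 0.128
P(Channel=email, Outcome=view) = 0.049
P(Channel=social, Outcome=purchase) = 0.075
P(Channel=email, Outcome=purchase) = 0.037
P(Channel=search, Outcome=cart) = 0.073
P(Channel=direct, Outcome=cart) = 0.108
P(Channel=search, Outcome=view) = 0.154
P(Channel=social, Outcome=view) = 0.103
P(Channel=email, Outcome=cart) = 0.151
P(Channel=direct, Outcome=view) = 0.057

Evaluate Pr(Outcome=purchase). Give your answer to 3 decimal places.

P(Outcome=purchase) = 0.037 + 0.042 + 0.075 + 0.023 = 0.177.

0.177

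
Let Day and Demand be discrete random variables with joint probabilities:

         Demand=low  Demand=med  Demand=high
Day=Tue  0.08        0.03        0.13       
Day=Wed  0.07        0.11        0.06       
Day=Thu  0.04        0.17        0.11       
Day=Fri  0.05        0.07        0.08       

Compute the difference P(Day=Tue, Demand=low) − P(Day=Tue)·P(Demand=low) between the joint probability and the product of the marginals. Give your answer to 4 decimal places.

0.0224

P(Day=Tue) = 0.08 + 0.03 + 0.13 = 0.24.
P(Demand=low) = 0.08 + 0.07 + 0.04 + 0.05 = 0.24.
P(Day=Tue, Demand=low) − P(Day=Tue)P(Demand=low) = 0.08 − 0.24×0.24 = 0.0224.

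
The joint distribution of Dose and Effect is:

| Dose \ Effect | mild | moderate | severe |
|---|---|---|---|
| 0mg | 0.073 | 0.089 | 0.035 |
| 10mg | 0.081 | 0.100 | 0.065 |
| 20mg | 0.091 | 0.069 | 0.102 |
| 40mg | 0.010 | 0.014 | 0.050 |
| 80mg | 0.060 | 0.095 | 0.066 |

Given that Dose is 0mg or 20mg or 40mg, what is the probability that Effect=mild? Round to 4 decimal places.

P(Dose=0mg) = 0.073 + 0.089 + 0.035 = 0.197.
P(Dose=20mg) = 0.091 + 0.069 + 0.102 = 0.262.
P(Dose=40mg) = 0.010 + 0.014 + 0.050 = 0.074.
P(Dose ∈ {0mg, 20mg, 40mg}) = 0.197 + 0.262 + 0.074 = 0.533; P(Effect=mild, Dose ∈ {0mg, 20mg, 40mg}) = 0.073 + 0.091 + 0.010 = 0.174.
P(Effect=mild | Dose ∈ {0mg, 20mg, 40mg}) = 0.174/0.533 = 0.3265.

0.3265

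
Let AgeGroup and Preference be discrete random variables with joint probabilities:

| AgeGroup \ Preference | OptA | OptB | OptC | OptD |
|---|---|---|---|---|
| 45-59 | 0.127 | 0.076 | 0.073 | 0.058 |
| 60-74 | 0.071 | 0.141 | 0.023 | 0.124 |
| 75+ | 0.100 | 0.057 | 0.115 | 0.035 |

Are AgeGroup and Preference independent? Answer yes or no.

P(AgeGroup=60-74) = 0.359 and P(Preference=OptC) = 0.211, so their product is 0.07575, but P(AgeGroup=60-74, Preference=OptC) = 0.023. Since these differ, AgeGroup and Preference are not independent.

no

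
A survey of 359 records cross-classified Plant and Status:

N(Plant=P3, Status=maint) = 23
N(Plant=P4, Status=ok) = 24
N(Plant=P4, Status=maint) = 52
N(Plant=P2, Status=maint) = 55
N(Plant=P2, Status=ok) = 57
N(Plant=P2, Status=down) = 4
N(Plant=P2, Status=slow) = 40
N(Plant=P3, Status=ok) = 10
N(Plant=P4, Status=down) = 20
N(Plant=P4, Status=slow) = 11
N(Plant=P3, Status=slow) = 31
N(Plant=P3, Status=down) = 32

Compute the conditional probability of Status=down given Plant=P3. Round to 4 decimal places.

0.3333

Total with Plant=P3: 10 + 31 + 32 + 23 = 96.
P(Status=down | Plant=P3) = 32/96 = 0.3333.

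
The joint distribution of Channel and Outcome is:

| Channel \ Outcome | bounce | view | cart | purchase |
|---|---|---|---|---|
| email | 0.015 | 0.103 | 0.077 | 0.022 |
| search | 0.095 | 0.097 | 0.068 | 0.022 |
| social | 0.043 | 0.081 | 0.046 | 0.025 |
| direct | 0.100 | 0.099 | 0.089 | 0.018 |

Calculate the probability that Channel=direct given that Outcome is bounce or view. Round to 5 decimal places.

0.31438

P(Outcome=bounce) = 0.015 + 0.095 + 0.043 + 0.100 = 0.253.
P(Outcome=view) = 0.103 + 0.097 + 0.081 + 0.099 = 0.380.
P(Outcome ∈ {bounce, view}) = 0.253 + 0.380 = 0.633; P(Channel=direct, Outcome ∈ {bounce, view}) = 0.100 + 0.099 = 0.199.
P(Channel=direct | Outcome ∈ {bounce, view}) = 0.199/0.633 = 0.31438.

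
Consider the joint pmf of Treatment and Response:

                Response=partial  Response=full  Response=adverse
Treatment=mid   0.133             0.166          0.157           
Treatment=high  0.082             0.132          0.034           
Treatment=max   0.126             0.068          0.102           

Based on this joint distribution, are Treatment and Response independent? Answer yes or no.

no

P(Treatment=high) = 0.248 and P(Response=full) = 0.366, so their product is 0.09077, but P(Treatment=high, Response=full) = 0.132. Since these differ, Treatment and Response are not independent.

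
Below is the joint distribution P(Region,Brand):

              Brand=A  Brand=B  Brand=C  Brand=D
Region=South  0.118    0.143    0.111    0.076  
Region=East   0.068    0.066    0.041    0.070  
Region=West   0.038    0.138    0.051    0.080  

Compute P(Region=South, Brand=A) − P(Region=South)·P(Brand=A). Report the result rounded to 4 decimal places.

P(Region=South) = 0.118 + 0.143 + 0.111 + 0.076 = 0.448.
P(Brand=A) = 0.118 + 0.068 + 0.038 = 0.224.
P(Region=South, Brand=A) − P(Region=South)P(Brand=A) = 0.118 − 0.448×0.224 = 0.0176.

0.0176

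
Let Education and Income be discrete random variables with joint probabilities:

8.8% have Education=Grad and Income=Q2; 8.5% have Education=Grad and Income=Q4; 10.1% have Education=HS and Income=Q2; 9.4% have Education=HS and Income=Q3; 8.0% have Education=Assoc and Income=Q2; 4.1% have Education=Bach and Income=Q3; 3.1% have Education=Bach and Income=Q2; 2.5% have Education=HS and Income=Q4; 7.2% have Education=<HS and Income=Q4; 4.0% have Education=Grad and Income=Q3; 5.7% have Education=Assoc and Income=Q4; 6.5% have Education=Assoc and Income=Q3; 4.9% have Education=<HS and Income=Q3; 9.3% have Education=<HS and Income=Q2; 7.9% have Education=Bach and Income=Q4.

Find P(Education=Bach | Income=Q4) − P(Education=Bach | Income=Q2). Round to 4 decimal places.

0.1695

P(Income=Q4) = 0.072 + 0.025 + 0.057 + 0.079 + 0.085 = 0.318; P(Education=Bach | Income=Q4) = 0.079/0.318 = 0.24843.
P(Income=Q2) = 0.093 + 0.101 + 0.080 + 0.031 + 0.088 = 0.393; P(Education=Bach | Income=Q2) = 0.031/0.393 = 0.07888.
Difference = 0.1695.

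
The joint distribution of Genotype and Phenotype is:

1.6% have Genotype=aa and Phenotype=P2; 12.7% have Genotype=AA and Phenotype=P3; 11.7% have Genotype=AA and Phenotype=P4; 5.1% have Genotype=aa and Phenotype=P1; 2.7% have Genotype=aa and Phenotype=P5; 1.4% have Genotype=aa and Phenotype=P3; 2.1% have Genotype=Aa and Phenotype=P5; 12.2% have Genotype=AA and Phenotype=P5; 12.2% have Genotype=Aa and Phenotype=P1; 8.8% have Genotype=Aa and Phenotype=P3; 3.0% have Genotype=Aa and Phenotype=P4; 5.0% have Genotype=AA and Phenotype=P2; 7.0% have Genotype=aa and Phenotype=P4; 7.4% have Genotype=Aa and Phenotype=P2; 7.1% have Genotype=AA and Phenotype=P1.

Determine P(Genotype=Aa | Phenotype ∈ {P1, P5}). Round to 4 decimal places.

0.3454

P(Phenotype=P1) = 0.071 + 0.122 + 0.051 = 0.244.
P(Phenotype=P5) = 0.122 + 0.021 + 0.027 = 0.170.
P(Phenotype ∈ {P1, P5}) = 0.244 + 0.170 = 0.414; P(Genotype=Aa, Phenotype ∈ {P1, P5}) = 0.122 + 0.021 = 0.143.
P(Genotype=Aa | Phenotype ∈ {P1, P5}) = 0.143/0.414 = 0.3454.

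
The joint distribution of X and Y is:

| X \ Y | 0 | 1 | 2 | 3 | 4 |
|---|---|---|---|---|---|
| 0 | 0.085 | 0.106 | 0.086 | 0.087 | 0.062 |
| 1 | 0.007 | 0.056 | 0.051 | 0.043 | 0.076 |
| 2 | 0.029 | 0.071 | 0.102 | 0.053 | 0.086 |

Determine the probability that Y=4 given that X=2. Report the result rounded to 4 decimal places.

0.2522

P(X=2) = 0.029 + 0.071 + 0.102 + 0.053 + 0.086 = 0.341.
P(Y=4 | X=2) = 0.086/0.341 = 0.2522.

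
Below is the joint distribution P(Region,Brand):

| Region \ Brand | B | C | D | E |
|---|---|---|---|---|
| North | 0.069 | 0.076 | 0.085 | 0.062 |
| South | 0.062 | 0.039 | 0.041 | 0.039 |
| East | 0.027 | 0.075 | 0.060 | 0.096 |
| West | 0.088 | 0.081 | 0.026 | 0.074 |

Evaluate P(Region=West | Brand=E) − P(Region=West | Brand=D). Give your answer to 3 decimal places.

P(Brand=E) = 0.062 + 0.039 + 0.096 + 0.074 = 0.271; P(Region=West | Brand=E) = 0.074/0.271 = 0.2731.
P(Brand=D) = 0.085 + 0.041 + 0.060 + 0.026 = 0.212; P(Region=West | Brand=D) = 0.026/0.212 = 0.1226.
Difference = 0.150.

0.150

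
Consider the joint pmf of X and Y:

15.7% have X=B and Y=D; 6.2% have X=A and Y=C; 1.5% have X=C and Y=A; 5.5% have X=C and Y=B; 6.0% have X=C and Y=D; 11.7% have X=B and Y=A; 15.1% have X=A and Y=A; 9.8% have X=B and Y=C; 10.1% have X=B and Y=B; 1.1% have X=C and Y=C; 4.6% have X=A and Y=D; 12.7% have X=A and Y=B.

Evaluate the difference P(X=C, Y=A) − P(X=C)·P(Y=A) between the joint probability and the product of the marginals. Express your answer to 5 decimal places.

P(X=C) = 0.015 + 0.055 + 0.011 + 0.060 = 0.141.
P(Y=A) = 0.151 + 0.117 + 0.015 = 0.283.
P(X=C, Y=A) − P(X=C)P(Y=A) = 0.015 − 0.141×0.283 = -0.02490.

-0.02490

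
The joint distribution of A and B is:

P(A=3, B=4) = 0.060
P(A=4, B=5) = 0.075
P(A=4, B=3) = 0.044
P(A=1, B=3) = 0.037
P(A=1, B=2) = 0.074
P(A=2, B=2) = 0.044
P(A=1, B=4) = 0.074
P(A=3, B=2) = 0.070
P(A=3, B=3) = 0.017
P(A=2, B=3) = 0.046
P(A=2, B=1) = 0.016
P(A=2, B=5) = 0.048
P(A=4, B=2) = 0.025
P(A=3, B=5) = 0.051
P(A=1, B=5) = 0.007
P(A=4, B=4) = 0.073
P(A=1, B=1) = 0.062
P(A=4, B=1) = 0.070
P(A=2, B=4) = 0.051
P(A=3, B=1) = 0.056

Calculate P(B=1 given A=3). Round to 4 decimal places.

P(A=3) = 0.056 + 0.070 + 0.017 + 0.060 + 0.051 = 0.254.
P(B=1 | A=3) = 0.056/0.254 = 0.2205.

0.2205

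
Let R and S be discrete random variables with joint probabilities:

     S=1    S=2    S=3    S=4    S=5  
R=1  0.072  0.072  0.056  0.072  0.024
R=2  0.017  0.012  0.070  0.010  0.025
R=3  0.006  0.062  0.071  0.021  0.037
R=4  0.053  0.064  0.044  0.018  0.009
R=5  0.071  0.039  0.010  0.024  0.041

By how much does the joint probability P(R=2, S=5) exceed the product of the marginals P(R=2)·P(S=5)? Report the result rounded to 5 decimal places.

0.00678

P(R=2) = 0.017 + 0.012 + 0.070 + 0.010 + 0.025 = 0.134.
P(S=5) = 0.024 + 0.025 + 0.037 + 0.009 + 0.041 = 0.136.
P(R=2, S=5) − P(R=2)P(S=5) = 0.025 − 0.134×0.136 = 0.00678.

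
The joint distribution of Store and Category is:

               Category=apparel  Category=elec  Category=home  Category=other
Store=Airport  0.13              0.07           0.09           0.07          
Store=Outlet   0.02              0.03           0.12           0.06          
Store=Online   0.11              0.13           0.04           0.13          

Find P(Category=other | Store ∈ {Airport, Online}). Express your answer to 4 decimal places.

P(Store=Airport) = 0.13 + 0.07 + 0.09 + 0.07 = 0.36.
P(Store=Online) = 0.11 + 0.13 + 0.04 + 0.13 = 0.41.
P(Store ∈ {Airport, Online}) = 0.36 + 0.41 = 0.77; P(Category=other, Store ∈ {Airport, Online}) = 0.07 + 0.13 = 0.20.
P(Category=other | Store ∈ {Airport, Online}) = 0.20/0.77 = 0.2597.

0.2597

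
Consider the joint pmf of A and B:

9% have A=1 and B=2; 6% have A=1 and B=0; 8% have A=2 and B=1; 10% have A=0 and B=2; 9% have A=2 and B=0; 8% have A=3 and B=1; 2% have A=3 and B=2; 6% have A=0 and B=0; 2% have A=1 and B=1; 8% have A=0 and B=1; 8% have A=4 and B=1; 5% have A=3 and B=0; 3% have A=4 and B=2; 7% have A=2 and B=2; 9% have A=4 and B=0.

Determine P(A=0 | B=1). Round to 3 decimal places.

0.235

P(B=1) = 0.08 + 0.02 + 0.08 + 0.08 + 0.08 = 0.34.
P(A=0 | B=1) = 0.08/0.34 = 0.235.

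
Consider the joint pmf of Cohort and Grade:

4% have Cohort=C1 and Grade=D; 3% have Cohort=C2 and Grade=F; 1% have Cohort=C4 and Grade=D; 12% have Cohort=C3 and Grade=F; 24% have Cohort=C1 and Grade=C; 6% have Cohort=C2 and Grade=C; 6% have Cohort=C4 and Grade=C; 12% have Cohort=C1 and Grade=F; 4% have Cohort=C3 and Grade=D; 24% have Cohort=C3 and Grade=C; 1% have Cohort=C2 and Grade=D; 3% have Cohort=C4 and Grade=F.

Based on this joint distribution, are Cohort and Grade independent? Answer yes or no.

Every cell satisfies P(Cohort,Grade) = P(Cohort)·P(Grade). For instance P(Cohort=C1) = 0.40, P(Grade=F) = 0.30, and 0.40×0.30 = 0.12 matches the joint entry. So Cohort and Grade are independent.

yes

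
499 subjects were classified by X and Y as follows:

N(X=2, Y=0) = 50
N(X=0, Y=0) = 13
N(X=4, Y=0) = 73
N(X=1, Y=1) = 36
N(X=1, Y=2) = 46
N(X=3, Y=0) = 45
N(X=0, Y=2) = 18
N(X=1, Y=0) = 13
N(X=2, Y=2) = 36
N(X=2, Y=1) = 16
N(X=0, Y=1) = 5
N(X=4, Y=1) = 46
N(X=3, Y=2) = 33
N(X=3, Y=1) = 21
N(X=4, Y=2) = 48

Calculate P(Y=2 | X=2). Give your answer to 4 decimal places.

Total with X=2: 50 + 16 + 36 = 102.
P(Y=2 | X=2) = 36/102 = 0.3529.

0.3529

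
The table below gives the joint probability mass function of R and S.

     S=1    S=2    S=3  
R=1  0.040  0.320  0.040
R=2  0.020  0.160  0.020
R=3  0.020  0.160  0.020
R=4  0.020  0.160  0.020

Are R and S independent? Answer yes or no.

yes

Every cell satisfies P(R,S) = P(R)·P(S). For instance P(R=2) = 0.200, P(S=2) = 0.800, and 0.200×0.800 = 0.160 matches the joint entry. So R and S are independent.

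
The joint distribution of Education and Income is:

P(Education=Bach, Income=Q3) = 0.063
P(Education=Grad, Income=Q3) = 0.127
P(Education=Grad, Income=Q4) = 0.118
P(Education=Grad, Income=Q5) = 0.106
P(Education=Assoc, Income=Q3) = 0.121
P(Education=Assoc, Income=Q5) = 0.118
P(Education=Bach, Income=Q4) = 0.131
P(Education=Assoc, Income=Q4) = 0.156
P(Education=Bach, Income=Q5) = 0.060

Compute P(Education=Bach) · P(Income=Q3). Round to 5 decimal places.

P(Education=Bach) = 0.063 + 0.131 + 0.060 = 0.254.
P(Income=Q3) = 0.121 + 0.063 + 0.127 = 0.311.
Product: 0.254 × 0.311 = 0.07899.

0.07899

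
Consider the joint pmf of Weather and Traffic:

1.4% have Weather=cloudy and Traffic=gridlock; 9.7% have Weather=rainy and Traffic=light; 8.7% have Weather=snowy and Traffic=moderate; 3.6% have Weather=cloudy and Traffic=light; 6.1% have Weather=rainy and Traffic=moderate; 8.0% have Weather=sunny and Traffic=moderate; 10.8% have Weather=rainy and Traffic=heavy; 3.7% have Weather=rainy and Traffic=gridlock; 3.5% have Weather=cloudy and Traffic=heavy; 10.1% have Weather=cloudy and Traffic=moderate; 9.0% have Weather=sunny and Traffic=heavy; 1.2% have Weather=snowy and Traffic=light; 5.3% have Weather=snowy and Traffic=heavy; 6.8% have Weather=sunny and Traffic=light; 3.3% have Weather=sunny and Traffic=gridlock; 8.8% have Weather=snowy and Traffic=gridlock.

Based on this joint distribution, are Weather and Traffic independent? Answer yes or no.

no

P(Weather=snowy) = 0.240 and P(Traffic=gridlock) = 0.172, so their product is 0.04128, but P(Weather=snowy, Traffic=gridlock) = 0.088. Since these differ, Weather and Traffic are not independent.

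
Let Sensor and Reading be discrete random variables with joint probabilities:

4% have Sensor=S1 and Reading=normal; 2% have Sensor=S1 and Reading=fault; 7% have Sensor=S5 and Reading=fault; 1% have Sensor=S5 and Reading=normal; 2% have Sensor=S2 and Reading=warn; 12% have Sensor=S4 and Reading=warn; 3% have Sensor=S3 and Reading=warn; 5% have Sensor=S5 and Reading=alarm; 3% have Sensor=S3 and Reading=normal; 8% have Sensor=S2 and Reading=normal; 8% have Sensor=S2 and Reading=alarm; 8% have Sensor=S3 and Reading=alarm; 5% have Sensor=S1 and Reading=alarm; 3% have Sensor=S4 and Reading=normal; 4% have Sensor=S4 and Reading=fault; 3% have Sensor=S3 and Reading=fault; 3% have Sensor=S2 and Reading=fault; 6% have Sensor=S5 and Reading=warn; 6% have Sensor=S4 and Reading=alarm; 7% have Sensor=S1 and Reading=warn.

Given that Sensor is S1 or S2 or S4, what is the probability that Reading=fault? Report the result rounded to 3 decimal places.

P(Sensor=S1) = 0.04 + 0.07 + 0.05 + 0.02 = 0.18.
P(Sensor=S2) = 0.08 + 0.02 + 0.08 + 0.03 = 0.21.
P(Sensor=S4) = 0.03 + 0.12 + 0.06 + 0.04 = 0.25.
P(Sensor ∈ {S1, S2, S4}) = 0.18 + 0.21 + 0.25 = 0.64; P(Reading=fault, Sensor ∈ {S1, S2, S4}) = 0.02 + 0.03 + 0.04 = 0.09.
P(Reading=fault | Sensor ∈ {S1, S2, S4}) = 0.09/0.64 = 0.141.

0.141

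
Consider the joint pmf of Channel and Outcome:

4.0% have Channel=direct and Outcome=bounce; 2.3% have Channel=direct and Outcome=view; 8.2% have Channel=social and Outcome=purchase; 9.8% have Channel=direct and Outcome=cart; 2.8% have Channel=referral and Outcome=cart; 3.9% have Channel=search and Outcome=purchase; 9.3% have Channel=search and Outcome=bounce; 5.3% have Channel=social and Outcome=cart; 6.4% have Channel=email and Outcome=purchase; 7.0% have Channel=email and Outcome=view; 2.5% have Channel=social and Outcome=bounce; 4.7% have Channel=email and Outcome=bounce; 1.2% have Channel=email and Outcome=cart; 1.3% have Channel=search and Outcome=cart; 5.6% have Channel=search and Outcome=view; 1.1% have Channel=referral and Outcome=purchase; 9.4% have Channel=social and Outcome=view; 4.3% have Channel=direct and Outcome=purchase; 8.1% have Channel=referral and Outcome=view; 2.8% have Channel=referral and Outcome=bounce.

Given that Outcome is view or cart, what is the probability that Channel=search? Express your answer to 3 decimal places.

0.131

P(Outcome=view) = 0.070 + 0.056 + 0.094 + 0.023 + 0.081 = 0.324.
P(Outcome=cart) = 0.012 + 0.013 + 0.053 + 0.098 + 0.028 = 0.204.
P(Outcome ∈ {view, cart}) = 0.324 + 0.204 = 0.528; P(Channel=search, Outcome ∈ {view, cart}) = 0.056 + 0.013 = 0.069.
P(Channel=search | Outcome ∈ {view, cart}) = 0.069/0.528 = 0.131.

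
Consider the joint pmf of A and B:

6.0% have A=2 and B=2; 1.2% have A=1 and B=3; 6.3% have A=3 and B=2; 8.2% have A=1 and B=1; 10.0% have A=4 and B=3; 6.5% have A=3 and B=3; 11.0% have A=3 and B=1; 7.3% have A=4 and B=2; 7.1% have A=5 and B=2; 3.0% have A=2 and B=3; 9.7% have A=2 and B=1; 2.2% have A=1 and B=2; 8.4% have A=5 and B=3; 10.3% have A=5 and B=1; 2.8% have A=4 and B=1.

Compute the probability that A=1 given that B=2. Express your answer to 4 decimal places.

P(B=2) = 0.022 + 0.060 + 0.063 + 0.073 + 0.071 = 0.289.
P(A=1 | B=2) = 0.022/0.289 = 0.0761.

0.0761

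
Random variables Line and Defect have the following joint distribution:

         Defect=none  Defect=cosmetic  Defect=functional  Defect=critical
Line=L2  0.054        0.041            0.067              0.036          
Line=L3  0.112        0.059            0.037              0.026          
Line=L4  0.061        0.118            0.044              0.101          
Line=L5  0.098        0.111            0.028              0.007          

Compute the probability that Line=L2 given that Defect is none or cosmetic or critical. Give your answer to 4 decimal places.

P(Defect=none) = 0.054 + 0.112 + 0.061 + 0.098 = 0.325.
P(Defect=cosmetic) = 0.041 + 0.059 + 0.118 + 0.111 = 0.329.
P(Defect=critical) = 0.036 + 0.026 + 0.101 + 0.007 = 0.170.
P(Defect ∈ {none, cosmetic, critical}) = 0.325 + 0.329 + 0.170 = 0.824; P(Line=L2, Defect ∈ {none, cosmetic, critical}) = 0.054 + 0.041 + 0.036 = 0.131.
P(Line=L2 | Defect ∈ {none, cosmetic, critical}) = 0.131/0.824 = 0.1590.

0.1590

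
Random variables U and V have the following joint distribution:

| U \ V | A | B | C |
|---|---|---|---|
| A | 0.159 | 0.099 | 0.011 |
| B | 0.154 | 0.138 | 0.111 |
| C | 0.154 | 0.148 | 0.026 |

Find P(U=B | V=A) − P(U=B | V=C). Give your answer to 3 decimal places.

P(V=A) = 0.159 + 0.154 + 0.154 = 0.467; P(U=B | V=A) = 0.154/0.467 = 0.3298.
P(V=C) = 0.011 + 0.111 + 0.026 = 0.148; P(U=B | V=C) = 0.111/0.148 = 0.7500.
Difference = -0.420.

-0.420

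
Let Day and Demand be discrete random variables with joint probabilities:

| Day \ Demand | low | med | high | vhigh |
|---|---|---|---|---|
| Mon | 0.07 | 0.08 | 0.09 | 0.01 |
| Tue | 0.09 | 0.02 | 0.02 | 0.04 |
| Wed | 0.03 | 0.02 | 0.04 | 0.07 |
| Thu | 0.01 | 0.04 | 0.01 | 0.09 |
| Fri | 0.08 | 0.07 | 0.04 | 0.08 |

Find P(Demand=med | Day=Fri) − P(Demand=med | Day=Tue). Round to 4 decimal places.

P(Day=Fri) = 0.08 + 0.07 + 0.04 + 0.08 = 0.27; P(Demand=med | Day=Fri) = 0.07/0.27 = 0.25926.
P(Day=Tue) = 0.09 + 0.02 + 0.02 + 0.04 = 0.17; P(Demand=med | Day=Tue) = 0.02/0.17 = 0.11765.
Difference = 0.1416.

0.1416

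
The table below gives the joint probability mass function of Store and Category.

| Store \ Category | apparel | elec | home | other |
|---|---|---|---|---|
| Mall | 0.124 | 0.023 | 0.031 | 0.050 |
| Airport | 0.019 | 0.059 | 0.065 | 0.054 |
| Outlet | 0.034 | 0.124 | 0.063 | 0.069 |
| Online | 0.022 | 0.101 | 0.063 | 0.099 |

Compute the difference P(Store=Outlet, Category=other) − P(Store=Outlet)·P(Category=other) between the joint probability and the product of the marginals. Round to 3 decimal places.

P(Store=Outlet) = 0.034 + 0.124 + 0.063 + 0.069 = 0.290.
P(Category=other) = 0.050 + 0.054 + 0.069 + 0.099 = 0.272.
P(Store=Outlet, Category=other) − P(Store=Outlet)P(Category=other) = 0.069 − 0.290×0.272 = -0.010.

-0.010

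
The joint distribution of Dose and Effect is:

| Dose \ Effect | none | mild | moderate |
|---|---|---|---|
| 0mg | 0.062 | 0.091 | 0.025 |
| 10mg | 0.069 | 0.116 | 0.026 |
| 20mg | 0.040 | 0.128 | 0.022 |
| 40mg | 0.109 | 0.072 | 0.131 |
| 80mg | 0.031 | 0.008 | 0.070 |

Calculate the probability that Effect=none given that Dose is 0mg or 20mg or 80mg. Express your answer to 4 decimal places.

0.2788

P(Dose=0mg) = 0.062 + 0.091 + 0.025 = 0.178.
P(Dose=20mg) = 0.040 + 0.128 + 0.022 = 0.190.
P(Dose=80mg) = 0.031 + 0.008 + 0.070 = 0.109.
P(Dose ∈ {0mg, 20mg, 80mg}) = 0.178 + 0.190 + 0.109 = 0.477; P(Effect=none, Dose ∈ {0mg, 20mg, 80mg}) = 0.062 + 0.040 + 0.031 = 0.133.
P(Effect=none | Dose ∈ {0mg, 20mg, 80mg}) = 0.133/0.477 = 0.2788.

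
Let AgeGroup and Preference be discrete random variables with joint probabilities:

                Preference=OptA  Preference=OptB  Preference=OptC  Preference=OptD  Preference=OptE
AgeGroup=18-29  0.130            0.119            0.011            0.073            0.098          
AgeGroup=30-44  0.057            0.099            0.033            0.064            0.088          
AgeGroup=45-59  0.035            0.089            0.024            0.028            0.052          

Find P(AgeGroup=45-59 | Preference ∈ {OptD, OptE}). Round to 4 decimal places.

P(Preference=OptD) = 0.073 + 0.064 + 0.028 = 0.165.
P(Preference=OptE) = 0.098 + 0.088 + 0.052 = 0.238.
P(Preference ∈ {OptD, OptE}) = 0.165 + 0.238 = 0.403; P(AgeGroup=45-59, Preference ∈ {OptD, OptE}) = 0.028 + 0.052 = 0.080.
P(AgeGroup=45-59 | Preference ∈ {OptD, OptE}) = 0.080/0.403 = 0.1985.

0.1985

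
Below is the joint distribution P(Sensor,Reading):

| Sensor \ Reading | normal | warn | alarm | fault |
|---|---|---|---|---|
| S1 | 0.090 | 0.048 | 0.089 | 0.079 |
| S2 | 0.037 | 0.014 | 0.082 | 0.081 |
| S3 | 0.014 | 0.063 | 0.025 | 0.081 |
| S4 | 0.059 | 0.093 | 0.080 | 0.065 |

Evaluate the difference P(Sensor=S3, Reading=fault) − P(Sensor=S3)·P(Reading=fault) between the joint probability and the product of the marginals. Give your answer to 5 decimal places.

P(Sensor=S3) = 0.014 + 0.063 + 0.025 + 0.081 = 0.183.
P(Reading=fault) = 0.079 + 0.081 + 0.081 + 0.065 = 0.306.
P(Sensor=S3, Reading=fault) − P(Sensor=S3)P(Reading=fault) = 0.081 − 0.183×0.306 = 0.02500.

0.02500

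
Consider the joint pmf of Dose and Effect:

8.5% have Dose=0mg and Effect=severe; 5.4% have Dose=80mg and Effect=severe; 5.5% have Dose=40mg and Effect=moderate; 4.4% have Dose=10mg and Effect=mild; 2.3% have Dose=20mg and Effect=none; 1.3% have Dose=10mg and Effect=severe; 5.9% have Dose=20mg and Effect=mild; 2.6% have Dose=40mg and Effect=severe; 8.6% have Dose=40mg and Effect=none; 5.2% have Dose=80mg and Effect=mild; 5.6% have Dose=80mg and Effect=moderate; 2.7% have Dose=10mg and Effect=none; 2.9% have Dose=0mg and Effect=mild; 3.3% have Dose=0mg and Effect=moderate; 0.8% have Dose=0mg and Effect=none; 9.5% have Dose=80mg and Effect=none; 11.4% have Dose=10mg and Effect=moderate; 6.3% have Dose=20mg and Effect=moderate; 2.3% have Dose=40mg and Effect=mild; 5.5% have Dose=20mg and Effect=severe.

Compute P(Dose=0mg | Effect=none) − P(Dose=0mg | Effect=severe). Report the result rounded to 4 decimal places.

P(Effect=none) = 0.008 + 0.027 + 0.023 + 0.086 + 0.095 = 0.239; P(Dose=0mg | Effect=none) = 0.008/0.239 = 0.03347.
P(Effect=severe) = 0.085 + 0.013 + 0.055 + 0.026 + 0.054 = 0.233; P(Dose=0mg | Effect=severe) = 0.085/0.233 = 0.36481.
Difference = -0.3313.

-0.3313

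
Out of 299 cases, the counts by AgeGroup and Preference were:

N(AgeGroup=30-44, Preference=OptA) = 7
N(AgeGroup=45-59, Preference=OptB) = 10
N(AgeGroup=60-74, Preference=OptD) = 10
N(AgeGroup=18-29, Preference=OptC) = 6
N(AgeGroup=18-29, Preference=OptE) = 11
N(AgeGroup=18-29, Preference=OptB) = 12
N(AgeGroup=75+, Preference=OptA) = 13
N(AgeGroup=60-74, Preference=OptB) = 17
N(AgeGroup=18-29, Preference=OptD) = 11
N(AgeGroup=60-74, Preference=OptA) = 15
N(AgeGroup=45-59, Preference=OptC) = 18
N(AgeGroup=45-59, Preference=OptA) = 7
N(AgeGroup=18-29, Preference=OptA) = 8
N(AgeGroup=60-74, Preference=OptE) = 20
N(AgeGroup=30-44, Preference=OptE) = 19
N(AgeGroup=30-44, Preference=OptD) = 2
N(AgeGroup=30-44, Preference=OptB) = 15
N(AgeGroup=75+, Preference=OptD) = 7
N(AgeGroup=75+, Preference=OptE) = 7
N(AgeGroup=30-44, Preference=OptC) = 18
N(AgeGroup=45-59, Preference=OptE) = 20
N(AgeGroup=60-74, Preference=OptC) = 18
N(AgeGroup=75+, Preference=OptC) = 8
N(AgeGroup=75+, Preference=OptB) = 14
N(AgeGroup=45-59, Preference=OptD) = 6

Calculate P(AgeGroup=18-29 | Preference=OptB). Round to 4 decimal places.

Total with Preference=OptB: 12 + 15 + 10 + 17 + 14 = 68.
P(AgeGroup=18-29 | Preference=OptB) = 12/68 = 0.1765.

0.1765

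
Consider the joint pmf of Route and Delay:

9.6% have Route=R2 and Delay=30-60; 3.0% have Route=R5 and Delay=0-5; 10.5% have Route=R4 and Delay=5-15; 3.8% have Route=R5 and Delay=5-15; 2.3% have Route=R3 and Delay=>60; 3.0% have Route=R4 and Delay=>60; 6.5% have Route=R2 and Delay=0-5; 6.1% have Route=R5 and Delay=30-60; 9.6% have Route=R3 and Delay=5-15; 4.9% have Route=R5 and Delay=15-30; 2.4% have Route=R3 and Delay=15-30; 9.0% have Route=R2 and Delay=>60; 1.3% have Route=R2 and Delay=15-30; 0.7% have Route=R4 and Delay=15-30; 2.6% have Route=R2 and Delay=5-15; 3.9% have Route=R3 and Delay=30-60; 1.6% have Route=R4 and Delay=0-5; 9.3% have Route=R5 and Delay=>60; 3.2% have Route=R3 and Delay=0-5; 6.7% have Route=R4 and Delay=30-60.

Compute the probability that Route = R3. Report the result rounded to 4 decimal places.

P(Route=R3) = 0.032 + 0.096 + 0.024 + 0.039 + 0.023 = 0.214.

0.2140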